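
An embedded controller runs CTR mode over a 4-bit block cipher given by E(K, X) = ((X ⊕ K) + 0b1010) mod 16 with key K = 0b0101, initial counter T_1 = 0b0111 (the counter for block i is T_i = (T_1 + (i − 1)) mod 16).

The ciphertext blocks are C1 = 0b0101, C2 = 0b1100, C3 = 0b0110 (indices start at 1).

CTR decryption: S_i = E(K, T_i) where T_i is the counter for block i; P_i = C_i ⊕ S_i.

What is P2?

P2: T = 0b1000, S = E(K, T) = 0b0111; 0b1100 ⊕ 0b0111 = 0b1011.

P2 = 0b1011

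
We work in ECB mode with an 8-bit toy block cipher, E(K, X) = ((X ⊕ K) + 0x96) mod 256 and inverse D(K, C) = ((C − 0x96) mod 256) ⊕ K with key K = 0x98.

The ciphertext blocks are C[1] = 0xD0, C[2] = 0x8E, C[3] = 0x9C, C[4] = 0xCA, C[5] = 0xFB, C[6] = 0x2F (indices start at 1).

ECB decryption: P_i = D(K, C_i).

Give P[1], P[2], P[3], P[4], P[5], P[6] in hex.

P[1]: D(K, 0xD0) = 0xA2.
P[2]: D(K, 0x8E) = 0x60.
P[3]: D(K, 0x9C) = 0x9E.
P[4]: D(K, 0xCA) = 0xAC.
P[5]: D(K, 0xFB) = 0xFD.
P[6]: D(K, 0x2F) = 0x01.

P[1] = 0xA2, P[2] = 0x60, P[3] = 0x9E, P[4] = 0xAC, P[5] = 0xFD, P[6] = 0x01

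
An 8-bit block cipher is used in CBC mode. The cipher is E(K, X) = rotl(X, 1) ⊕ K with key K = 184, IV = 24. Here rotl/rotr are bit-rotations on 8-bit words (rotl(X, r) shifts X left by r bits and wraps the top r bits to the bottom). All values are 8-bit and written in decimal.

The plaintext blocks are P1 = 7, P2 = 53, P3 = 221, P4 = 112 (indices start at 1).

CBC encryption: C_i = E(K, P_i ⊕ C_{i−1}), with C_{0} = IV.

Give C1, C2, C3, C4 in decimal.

C1 = 134, C2 = 223, C3 = 188, C4 = 33

C1: P1 ⊕ 24 = 31; E(K, 31) = 134.
C2: P2 ⊕ 134 = 179; E(K, 179) = 223.
C3: P3 ⊕ 223 = 2; E(K, 2) = 188.
C4: P4 ⊕ 188 = 204; E(K, 204) = 33.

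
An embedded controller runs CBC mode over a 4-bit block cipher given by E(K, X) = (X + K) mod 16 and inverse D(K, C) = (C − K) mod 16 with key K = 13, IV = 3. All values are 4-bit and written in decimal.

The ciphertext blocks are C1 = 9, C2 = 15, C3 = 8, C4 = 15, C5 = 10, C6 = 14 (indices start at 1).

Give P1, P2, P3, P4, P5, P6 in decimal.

CBC decryption: P_i = D(K, C_i) ⊕ C_{i−1}, with C_{0} = IV.
P1: D(K, 9) = 12; 12 ⊕ 3 = 15.
P2: D(K, 15) = 2; 2 ⊕ 9 = 11.
P3: D(K, 8) = 11; 11 ⊕ 15 = 4.
P4: D(K, 15) = 2; 2 ⊕ 8 = 10.
P5: D(K, 10) = 13; 13 ⊕ 15 = 2.
P6: D(K, 14) = 1; 1 ⊕ 10 = 11.

P1 = 15, P2 = 11, P3 = 4, P4 = 10, P5 = 2, P6 = 11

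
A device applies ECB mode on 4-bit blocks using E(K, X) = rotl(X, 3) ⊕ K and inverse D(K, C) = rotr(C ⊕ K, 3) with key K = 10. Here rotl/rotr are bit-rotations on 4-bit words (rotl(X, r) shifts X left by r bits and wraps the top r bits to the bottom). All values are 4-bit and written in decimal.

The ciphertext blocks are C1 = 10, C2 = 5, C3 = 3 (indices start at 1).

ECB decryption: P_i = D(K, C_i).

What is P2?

P2 = 15

P2: D(K, 5) = 15.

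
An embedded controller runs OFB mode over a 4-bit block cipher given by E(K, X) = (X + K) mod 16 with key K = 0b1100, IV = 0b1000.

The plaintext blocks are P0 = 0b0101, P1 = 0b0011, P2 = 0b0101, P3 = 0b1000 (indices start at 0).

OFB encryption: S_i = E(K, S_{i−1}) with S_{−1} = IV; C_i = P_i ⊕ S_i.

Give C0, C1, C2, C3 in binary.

C0 = 0b0001, C1 = 0b0011, C2 = 0b1001, C3 = 0b0000

C0: S = E(K, 0b1000) = 0b0100; 0b0101 ⊕ 0b0100 = 0b0001.
C1: S = E(K, 0b0100) = 0b0000; 0b0011 ⊕ 0b0000 = 0b0011.
C2: S = E(K, 0b0000) = 0b1100; 0b0101 ⊕ 0b1100 = 0b1001.
C3: S = E(K, 0b1100) = 0b1000; 0b1000 ⊕ 0b1000 = 0b0000.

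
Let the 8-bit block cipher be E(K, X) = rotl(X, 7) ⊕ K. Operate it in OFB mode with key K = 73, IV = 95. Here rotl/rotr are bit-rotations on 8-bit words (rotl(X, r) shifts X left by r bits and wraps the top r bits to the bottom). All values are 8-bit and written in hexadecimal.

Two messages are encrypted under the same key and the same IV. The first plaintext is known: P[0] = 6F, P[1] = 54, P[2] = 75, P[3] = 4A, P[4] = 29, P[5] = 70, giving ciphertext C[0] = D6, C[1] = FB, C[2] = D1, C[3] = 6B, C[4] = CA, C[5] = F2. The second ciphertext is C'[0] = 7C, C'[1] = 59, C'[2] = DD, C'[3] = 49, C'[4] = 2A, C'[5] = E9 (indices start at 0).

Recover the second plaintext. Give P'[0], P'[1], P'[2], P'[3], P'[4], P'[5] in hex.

In OFB with a reused IV, both messages share the same keystream S_i, so C_i ⊕ C'_i = P_i ⊕ P'_i and thus P'_i = P_i ⊕ C_i ⊕ C'_i.
P'[0]: 6F ⊕ D6 ⊕ 7C = C5.
P'[1]: 54 ⊕ FB ⊕ 59 = F6.
P'[2]: 75 ⊕ D1 ⊕ DD = 79.
P'[3]: 4A ⊕ 6B ⊕ 49 = 68.
P'[4]: 29 ⊕ CA ⊕ 2A = C9.
P'[5]: 70 ⊕ F2 ⊕ E9 = 6B.

P'[0] = C5, P'[1] = F6, P'[2] = 79, P'[3] = 68, P'[4] = C9, P'[5] = 6B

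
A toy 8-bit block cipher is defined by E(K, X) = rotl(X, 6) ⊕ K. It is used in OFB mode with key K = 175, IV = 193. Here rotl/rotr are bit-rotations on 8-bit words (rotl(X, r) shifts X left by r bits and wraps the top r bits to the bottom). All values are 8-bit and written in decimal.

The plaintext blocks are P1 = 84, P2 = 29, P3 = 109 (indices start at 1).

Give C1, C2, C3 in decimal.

C1 = 139, C2 = 69, C3 = 212

OFB encryption: S_i = E(K, S_{i−1}) with S_{0} = IV; C_i = P_i ⊕ S_i.
C1: S = E(K, 193) = 223; 84 ⊕ 223 = 139.
C2: S = E(K, 223) = 88; 29 ⊕ 88 = 69.
C3: S = E(K, 88) = 185; 109 ⊕ 185 = 212.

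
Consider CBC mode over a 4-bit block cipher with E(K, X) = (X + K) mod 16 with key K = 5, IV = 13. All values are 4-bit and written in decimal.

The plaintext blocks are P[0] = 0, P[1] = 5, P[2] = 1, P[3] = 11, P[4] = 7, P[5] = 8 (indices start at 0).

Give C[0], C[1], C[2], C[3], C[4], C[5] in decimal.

C[0] = 2, C[1] = 12, C[2] = 2, C[3] = 14, C[4] = 14, C[5] = 11

CBC encryption: C_i = E(K, P_i ⊕ C_{i−1}), with C_{−1} = IV.
C[0]: P[0] ⊕ 13 = 13; E(K, 13) = 2.
C[1]: P[1] ⊕ 2 = 7; E(K, 7) = 12.
C[2]: P[2] ⊕ 12 = 13; E(K, 13) = 2.
C[3]: P[3] ⊕ 2 = 9; E(K, 9) = 14.
C[4]: P[4] ⊕ 14 = 9; E(K, 9) = 14.
C[5]: P[5] ⊕ 14 = 6; E(K, 6) = 11.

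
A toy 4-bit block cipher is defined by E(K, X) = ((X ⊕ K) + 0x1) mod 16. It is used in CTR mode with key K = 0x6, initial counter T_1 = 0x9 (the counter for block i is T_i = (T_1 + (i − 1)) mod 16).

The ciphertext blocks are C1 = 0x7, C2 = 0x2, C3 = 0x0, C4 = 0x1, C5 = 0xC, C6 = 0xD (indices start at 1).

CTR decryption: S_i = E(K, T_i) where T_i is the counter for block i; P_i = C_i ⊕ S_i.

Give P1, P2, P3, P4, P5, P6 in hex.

P1: T = 0x9, S = E(K, T) = 0x0; 0x7 ⊕ 0x0 = 0x7.
P2: T = 0xA, S = E(K, T) = 0xD; 0x2 ⊕ 0xD = 0xF.
P3: T = 0xB, S = E(K, T) = 0xE; 0x0 ⊕ 0xE = 0xE.
P4: T = 0xC, S = E(K, T) = 0xB; 0x1 ⊕ 0xB = 0xA.
P5: T = 0xD, S = E(K, T) = 0xC; 0xC ⊕ 0xC = 0x0.
P6: T = 0xE, S = E(K, T) = 0x9; 0xD ⊕ 0x9 = 0x4.

P1 = 0x7, P2 = 0xF, P3 = 0xE, P4 = 0xA, P5 = 0x0, P6 = 0x4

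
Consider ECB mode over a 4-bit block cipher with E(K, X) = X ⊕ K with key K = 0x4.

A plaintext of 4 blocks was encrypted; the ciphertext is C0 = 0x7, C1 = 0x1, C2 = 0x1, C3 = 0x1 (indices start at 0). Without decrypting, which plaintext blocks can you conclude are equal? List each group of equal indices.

P1 = P2 = P3

ECB encrypts each block independently with the same key, so equal ciphertext blocks imply equal plaintext blocks.
C1 = C2 = C3 = 0x1, so P1 = P2 = P3.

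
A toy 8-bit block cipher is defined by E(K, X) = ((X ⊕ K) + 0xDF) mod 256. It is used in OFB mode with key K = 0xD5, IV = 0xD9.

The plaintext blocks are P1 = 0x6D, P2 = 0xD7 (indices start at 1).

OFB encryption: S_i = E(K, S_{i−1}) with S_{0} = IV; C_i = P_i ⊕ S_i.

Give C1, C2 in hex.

C1 = 0x86, C2 = 0xCA

C1: S = E(K, 0xD9) = 0xEB; 0x6D ⊕ 0xEB = 0x86.
C2: S = E(K, 0xEB) = 0x1D; 0xD7 ⊕ 0x1D = 0xCA.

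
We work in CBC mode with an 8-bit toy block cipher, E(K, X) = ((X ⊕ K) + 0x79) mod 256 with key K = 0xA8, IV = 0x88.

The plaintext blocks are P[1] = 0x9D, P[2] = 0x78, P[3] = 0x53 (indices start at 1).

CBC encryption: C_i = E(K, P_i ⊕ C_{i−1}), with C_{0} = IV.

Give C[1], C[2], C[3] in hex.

C[1] = 0x36, C[2] = 0x5F, C[3] = 0x1D

C[1]: P[1] ⊕ 0x88 = 0x15; E(K, 0x15) = 0x36.
C[2]: P[2] ⊕ 0x36 = 0x4E; E(K, 0x4E) = 0x5F.
C[3]: P[3] ⊕ 0x5F = 0x0C; E(K, 0x0C) = 0x1D.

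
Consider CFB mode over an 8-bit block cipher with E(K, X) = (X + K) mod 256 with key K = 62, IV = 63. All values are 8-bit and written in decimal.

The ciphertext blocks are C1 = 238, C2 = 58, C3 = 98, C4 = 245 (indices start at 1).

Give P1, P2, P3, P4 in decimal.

CFB decryption: P_i = C_i ⊕ E(K, C_{i−1}), with C_{0} = IV.
P1: E(K, 63) = 125; 238 ⊕ 125 = 147.
P2: E(K, 238) = 44; 58 ⊕ 44 = 22.
P3: E(K, 58) = 120; 98 ⊕ 120 = 26.
P4: E(K, 98) = 160; 245 ⊕ 160 = 85.

P1 = 147, P2 = 22, P3 = 26, P4 = 85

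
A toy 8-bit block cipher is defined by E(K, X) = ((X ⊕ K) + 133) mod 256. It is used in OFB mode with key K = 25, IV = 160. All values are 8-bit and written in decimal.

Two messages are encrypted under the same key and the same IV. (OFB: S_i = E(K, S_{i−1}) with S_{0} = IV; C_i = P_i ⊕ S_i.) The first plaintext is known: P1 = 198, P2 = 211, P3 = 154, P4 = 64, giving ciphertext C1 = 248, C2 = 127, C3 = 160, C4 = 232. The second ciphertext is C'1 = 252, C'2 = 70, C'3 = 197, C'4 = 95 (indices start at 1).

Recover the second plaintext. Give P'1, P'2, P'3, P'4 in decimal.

In OFB with a reused IV, both messages share the same keystream S_i, so C_i ⊕ C'_i = P_i ⊕ P'_i and thus P'_i = P_i ⊕ C_i ⊕ C'_i.
P'1: 198 ⊕ 248 ⊕ 252 = 194.
P'2: 211 ⊕ 127 ⊕ 70 = 234.
P'3: 154 ⊕ 160 ⊕ 197 = 255.
P'4: 64 ⊕ 232 ⊕ 95 = 247.

P'1 = 194, P'2 = 234, P'3 = 255, P'4 = 247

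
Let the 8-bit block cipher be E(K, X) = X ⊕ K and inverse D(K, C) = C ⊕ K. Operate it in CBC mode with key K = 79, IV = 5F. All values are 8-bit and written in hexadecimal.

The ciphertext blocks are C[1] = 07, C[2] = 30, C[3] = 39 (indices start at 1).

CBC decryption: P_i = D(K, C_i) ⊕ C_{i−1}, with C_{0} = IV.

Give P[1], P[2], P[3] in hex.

P[1] = 21, P[2] = 4E, P[3] = 70

P[1]: D(K, 07) = 7E; 7E ⊕ 5F = 21.
P[2]: D(K, 30) = 49; 49 ⊕ 07 = 4E.
P[3]: D(K, 39) = 40; 40 ⊕ 30 = 70.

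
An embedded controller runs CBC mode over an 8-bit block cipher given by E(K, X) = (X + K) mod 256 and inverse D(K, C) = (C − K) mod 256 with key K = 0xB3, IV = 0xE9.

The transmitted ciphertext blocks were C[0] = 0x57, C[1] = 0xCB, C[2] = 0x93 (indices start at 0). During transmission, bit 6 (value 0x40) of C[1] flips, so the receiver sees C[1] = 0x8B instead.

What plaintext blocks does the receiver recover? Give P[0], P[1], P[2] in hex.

P[0] = 0x4D, P[1] = 0x8F, P[2] = 0x6B

CBC decryption: P_i = D(K, C_i) ⊕ C_{i−1}, with C_{−1} = IV.
Only C[1] changed, to 0x8B. In CBC, a change in C_i garbles P_i and flips the same bit in P_{i+1}. Decrypting the received ciphertext:
P[0]: D(K, 0x57) = 0xA4; 0xA4 ⊕ 0xE9 = 0x4D.
P[1]: D(K, 0x8B) = 0xD8; 0xD8 ⊕ 0x57 = 0x8F.
P[2]: D(K, 0x93) = 0xE0; 0xE0 ⊕ 0x8B = 0x6B.
Blocks that differ from the original plaintext: P[1], P[2].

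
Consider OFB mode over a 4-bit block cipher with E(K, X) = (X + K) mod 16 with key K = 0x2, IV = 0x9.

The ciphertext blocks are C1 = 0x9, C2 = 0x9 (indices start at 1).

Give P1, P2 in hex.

OFB decryption: S_i = E(K, S_{i−1}) with S_{0} = IV; P_i = C_i ⊕ S_i.
P1: S = E(K, 0x9) = 0xB; 0x9 ⊕ 0xB = 0x2.
P2: S = E(K, 0xB) = 0xD; 0x9 ⊕ 0xD = 0x4.

P1 = 0x2, P2 = 0x4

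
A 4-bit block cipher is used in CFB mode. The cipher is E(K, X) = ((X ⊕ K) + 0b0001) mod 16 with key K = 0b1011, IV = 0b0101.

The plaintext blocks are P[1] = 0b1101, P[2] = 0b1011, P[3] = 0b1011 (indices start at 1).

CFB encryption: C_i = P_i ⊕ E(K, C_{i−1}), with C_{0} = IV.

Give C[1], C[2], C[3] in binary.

C[1] = 0b0010, C[2] = 0b0001, C[3] = 0b0000

C[1]: E(K, 0b0101) = 0b1111; 0b1101 ⊕ 0b1111 = 0b0010.
C[2]: E(K, 0b0010) = 0b1010; 0b1011 ⊕ 0b1010 = 0b0001.
C[3]: E(K, 0b0001) = 0b1011; 0b1011 ⊕ 0b1011 = 0b0000.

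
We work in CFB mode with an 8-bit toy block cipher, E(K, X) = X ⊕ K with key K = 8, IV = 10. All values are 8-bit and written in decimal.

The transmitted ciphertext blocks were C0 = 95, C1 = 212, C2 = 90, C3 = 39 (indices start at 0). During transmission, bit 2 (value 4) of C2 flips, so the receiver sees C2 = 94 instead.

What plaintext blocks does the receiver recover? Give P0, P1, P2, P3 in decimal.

CFB decryption: P_i = C_i ⊕ E(K, C_{i−1}), with C_{−1} = IV.
Only C2 changed, to 94. In CFB, a change in C_i flips the same bit in P_i and garbles P_{i+1}. Decrypting the received ciphertext:
P0: E(K, 10) = 2; 95 ⊕ 2 = 93.
P1: E(K, 95) = 87; 212 ⊕ 87 = 131.
P2: E(K, 212) = 220; 94 ⊕ 220 = 130.
P3: E(K, 94) = 86; 39 ⊕ 86 = 113.
Blocks that differ from the original plaintext: P2, P3.

P0 = 93, P1 = 131, P2 = 130, P3 = 113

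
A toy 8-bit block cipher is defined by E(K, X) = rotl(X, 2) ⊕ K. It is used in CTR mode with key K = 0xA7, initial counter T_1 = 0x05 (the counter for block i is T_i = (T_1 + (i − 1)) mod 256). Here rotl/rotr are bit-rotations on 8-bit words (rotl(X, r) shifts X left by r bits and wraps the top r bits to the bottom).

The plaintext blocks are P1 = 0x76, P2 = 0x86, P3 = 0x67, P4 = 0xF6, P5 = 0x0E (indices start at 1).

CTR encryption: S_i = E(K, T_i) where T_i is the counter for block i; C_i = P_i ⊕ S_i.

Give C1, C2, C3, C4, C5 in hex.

C1: T = 0x05, S = E(K, T) = 0xB3; 0x76 ⊕ 0xB3 = 0xC5.
C2: T = 0x06, S = E(K, T) = 0xBF; 0x86 ⊕ 0xBF = 0x39.
C3: T = 0x07, S = E(K, T) = 0xBB; 0x67 ⊕ 0xBB = 0xDC.
C4: T = 0x08, S = E(K, T) = 0x87; 0xF6 ⊕ 0x87 = 0x71.
C5: T = 0x09, S = E(K, T) = 0x83; 0x0E ⊕ 0x83 = 0x8D.

C1 = 0xC5, C2 = 0x39, C3 = 0xDC, C4 = 0x71, C5 = 0x8D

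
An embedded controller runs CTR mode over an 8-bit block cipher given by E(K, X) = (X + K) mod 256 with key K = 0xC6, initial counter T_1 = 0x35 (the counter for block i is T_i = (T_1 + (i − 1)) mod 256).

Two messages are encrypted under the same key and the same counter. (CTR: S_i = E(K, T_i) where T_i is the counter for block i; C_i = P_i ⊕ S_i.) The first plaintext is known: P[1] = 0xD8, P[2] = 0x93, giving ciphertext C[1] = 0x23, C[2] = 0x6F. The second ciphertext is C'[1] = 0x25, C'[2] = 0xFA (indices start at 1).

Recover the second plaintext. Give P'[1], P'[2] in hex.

P'[1] = 0xDE, P'[2] = 0x06

In CTR with a reused counter, both messages share the same keystream S_i, so C_i ⊕ C'_i = P_i ⊕ P'_i and thus P'_i = P_i ⊕ C_i ⊕ C'_i.
P'[1]: 0xD8 ⊕ 0x23 ⊕ 0x25 = 0xDE.
P'[2]: 0x93 ⊕ 0x6F ⊕ 0xFA = 0x06.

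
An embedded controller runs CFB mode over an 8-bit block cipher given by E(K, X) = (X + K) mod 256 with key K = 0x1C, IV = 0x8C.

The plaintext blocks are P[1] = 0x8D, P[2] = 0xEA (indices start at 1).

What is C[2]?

CFB encryption: C_i = P_i ⊕ E(K, C_{i−1}), with C_{0} = IV.
C[1]: E(K, 0x8C) = 0xA8; 0x8D ⊕ 0xA8 = 0x25.
C[2]: E(K, 0x25) = 0x41; 0xEA ⊕ 0x41 = 0xAB.

C[2] = 0xAB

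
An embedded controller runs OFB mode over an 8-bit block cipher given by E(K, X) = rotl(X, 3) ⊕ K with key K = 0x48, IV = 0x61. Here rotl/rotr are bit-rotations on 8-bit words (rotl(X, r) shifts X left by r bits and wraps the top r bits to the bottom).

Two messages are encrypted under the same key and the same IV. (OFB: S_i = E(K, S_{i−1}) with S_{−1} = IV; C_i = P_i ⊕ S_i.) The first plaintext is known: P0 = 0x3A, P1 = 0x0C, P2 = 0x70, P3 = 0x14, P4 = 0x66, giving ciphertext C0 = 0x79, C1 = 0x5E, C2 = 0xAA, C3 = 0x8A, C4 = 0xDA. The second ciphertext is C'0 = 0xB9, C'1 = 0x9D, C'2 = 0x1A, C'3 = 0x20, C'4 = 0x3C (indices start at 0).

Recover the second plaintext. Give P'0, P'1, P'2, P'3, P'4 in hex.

P'0 = 0xFA, P'1 = 0xCF, P'2 = 0xC0, P'3 = 0xBE, P'4 = 0x80

In OFB with a reused IV, both messages share the same keystream S_i, so C_i ⊕ C'_i = P_i ⊕ P'_i and thus P'_i = P_i ⊕ C_i ⊕ C'_i.
P'0: 0x3A ⊕ 0x79 ⊕ 0xB9 = 0xFA.
P'1: 0x0C ⊕ 0x5E ⊕ 0x9D = 0xCF.
P'2: 0x70 ⊕ 0xAA ⊕ 0x1A = 0xC0.
P'3: 0x14 ⊕ 0x8A ⊕ 0x20 = 0xBE.
P'4: 0x66 ⊕ 0xDA ⊕ 0x3C = 0x80.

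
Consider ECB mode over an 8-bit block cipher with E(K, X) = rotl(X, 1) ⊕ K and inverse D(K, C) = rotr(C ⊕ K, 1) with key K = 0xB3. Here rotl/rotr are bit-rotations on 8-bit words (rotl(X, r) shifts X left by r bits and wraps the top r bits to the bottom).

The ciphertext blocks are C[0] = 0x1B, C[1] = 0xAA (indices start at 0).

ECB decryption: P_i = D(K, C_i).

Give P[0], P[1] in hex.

P[0]: D(K, 0x1B) = 0x54.
P[1]: D(K, 0xAA) = 0x8C.

P[0] = 0x54, P[1] = 0x8C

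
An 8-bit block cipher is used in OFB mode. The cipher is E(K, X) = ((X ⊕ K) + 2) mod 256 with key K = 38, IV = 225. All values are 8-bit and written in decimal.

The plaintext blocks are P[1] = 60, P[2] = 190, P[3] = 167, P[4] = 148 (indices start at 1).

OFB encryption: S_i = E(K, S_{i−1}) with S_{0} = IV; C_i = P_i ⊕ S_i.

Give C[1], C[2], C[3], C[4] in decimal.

C[1] = 245, C[2] = 79, C[3] = 126, C[4] = 149

C[1]: S = E(K, 225) = 201; 60 ⊕ 201 = 245.
C[2]: S = E(K, 201) = 241; 190 ⊕ 241 = 79.
C[3]: S = E(K, 241) = 217; 167 ⊕ 217 = 126.
C[4]: S = E(K, 217) = 1; 148 ⊕ 1 = 149.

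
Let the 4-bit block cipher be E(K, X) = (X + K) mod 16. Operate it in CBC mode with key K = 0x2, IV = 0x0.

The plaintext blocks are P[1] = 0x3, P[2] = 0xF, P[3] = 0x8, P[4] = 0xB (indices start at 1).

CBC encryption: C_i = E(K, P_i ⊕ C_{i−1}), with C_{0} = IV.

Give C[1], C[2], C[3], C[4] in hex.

C[1]: P[1] ⊕ 0x0 = 0x3; E(K, 0x3) = 0x5.
C[2]: P[2] ⊕ 0x5 = 0xA; E(K, 0xA) = 0xC.
C[3]: P[3] ⊕ 0xC = 0x4; E(K, 0x4) = 0x6.
C[4]: P[4] ⊕ 0x6 = 0xD; E(K, 0xD) = 0xF.

C[1] = 0x5, C[2] = 0xC, C[3] = 0x6, C[4] = 0xF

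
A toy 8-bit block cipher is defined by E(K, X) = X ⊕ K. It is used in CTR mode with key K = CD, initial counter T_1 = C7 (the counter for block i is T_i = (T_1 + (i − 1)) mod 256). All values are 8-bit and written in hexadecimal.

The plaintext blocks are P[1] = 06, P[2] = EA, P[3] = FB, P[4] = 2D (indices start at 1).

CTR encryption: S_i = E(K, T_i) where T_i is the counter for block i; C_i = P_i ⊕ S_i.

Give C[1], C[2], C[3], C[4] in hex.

C[1] = 0C, C[2] = EF, C[3] = FF, C[4] = 2A

C[1]: T = C7, S = E(K, T) = 0A; 06 ⊕ 0A = 0C.
C[2]: T = C8, S = E(K, T) = 05; EA ⊕ 05 = EF.
C[3]: T = C9, S = E(K, T) = 04; FB ⊕ 04 = FF.
C[4]: T = CA, S = E(K, T) = 07; 2D ⊕ 07 = 2A.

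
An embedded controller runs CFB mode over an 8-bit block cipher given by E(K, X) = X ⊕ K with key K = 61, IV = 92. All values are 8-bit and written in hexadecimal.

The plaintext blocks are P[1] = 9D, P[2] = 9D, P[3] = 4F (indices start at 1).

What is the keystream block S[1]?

CFB encryption: C_i = P_i ⊕ E(K, C_{i−1}), with C_{0} = IV.
C[1]: E(K, 92) = F3; 9D ⊕ F3 = 6E.
So S[1] = F3.

F3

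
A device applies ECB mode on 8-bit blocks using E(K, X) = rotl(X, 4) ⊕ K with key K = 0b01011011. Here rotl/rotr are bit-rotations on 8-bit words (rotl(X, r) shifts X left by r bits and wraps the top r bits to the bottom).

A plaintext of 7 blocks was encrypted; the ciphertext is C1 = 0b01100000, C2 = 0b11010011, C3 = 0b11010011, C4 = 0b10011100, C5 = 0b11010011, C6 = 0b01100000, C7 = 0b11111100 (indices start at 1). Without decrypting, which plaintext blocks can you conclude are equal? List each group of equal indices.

ECB encrypts each block independently with the same key, so equal ciphertext blocks imply equal plaintext blocks.
C1 = C6 = 0b01100000, so P1 = P6.
C2 = C3 = C5 = 0b11010011, so P2 = P3 = P5.

P1 = P6; P2 = P3 = P5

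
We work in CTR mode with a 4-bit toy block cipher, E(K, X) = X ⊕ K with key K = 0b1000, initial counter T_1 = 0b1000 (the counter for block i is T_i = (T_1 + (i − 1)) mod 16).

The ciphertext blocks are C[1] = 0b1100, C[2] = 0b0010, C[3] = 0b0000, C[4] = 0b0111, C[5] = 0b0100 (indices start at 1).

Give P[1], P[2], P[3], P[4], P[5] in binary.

P[1] = 0b1100, P[2] = 0b0011, P[3] = 0b0010, P[4] = 0b0100, P[5] = 0b0000

CTR decryption: S_i = E(K, T_i) where T_i is the counter for block i; P_i = C_i ⊕ S_i.
P[1]: T = 0b1000, S = E(K, T) = 0b0000; 0b1100 ⊕ 0b0000 = 0b1100.
P[2]: T = 0b1001, S = E(K, T) = 0b0001; 0b0010 ⊕ 0b0001 = 0b0011.
P[3]: T = 0b1010, S = E(K, T) = 0b0010; 0b0000 ⊕ 0b0010 = 0b0010.
P[4]: T = 0b1011, S = E(K, T) = 0b0011; 0b0111 ⊕ 0b0011 = 0b0100.
P[5]: T = 0b1100, S = E(K, T) = 0b0100; 0b0100 ⊕ 0b0100 = 0b0000.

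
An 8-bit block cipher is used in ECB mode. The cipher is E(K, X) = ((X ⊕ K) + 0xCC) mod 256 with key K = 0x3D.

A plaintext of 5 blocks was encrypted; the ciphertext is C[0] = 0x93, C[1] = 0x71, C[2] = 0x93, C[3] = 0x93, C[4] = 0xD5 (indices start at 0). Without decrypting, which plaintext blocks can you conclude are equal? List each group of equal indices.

P[0] = P[2] = P[3]

ECB encrypts each block independently with the same key, so equal ciphertext blocks imply equal plaintext blocks.
C[0] = C[2] = C[3] = 0x93, so P[0] = P[2] = P[3].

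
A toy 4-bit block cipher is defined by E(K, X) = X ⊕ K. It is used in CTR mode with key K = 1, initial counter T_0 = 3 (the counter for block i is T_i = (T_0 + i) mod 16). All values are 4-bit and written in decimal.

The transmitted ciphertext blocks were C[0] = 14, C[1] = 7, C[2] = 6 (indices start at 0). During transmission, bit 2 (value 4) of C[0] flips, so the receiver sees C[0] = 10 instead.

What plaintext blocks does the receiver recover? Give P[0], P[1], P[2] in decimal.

CTR decryption: S_i = E(K, T_i) where T_i is the counter for block i; P_i = C_i ⊕ S_i.
Only C[0] changed, to 10. In CTR, a change in C_i flips the same bit in P_i only; the keystream is unaffected. Decrypting the received ciphertext:
P[0]: T = 3, S = E(K, T) = 2; 10 ⊕ 2 = 8.
P[1]: T = 4, S = E(K, T) = 5; 7 ⊕ 5 = 2.
P[2]: T = 5, S = E(K, T) = 4; 6 ⊕ 4 = 2.
Blocks that differ from the original plaintext: P[0].

P[0] = 8, P[1] = 2, P[2] = 2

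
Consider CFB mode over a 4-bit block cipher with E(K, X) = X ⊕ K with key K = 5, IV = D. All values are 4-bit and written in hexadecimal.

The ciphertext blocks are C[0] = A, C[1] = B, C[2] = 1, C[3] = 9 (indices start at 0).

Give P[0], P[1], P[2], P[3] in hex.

P[0] = 2, P[1] = 4, P[2] = F, P[3] = D

CFB decryption: P_i = C_i ⊕ E(K, C_{i−1}), with C_{−1} = IV.
P[0]: E(K, D) = 8; A ⊕ 8 = 2.
P[1]: E(K, A) = F; B ⊕ F = 4.
P[2]: E(K, B) = E; 1 ⊕ E = F.
P[3]: E(K, 1) = 4; 9 ⊕ 4 = D.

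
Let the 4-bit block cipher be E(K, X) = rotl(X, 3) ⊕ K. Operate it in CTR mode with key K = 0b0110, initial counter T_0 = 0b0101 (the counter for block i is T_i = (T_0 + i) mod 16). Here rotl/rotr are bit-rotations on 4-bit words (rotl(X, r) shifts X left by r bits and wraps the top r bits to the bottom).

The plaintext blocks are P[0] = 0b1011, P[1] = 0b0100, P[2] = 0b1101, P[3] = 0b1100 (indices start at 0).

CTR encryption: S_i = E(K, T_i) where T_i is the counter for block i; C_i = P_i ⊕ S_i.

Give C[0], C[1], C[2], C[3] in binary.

C[0] = 0b0111, C[1] = 0b0001, C[2] = 0b0000, C[3] = 0b1110

C[0]: T = 0b0101, S = E(K, T) = 0b1100; 0b1011 ⊕ 0b1100 = 0b0111.
C[1]: T = 0b0110, S = E(K, T) = 0b0101; 0b0100 ⊕ 0b0101 = 0b0001.
C[2]: T = 0b0111, S = E(K, T) = 0b1101; 0b1101 ⊕ 0b1101 = 0b0000.
C[3]: T = 0b1000, S = E(K, T) = 0b0010; 0b1100 ⊕ 0b0010 = 0b1110.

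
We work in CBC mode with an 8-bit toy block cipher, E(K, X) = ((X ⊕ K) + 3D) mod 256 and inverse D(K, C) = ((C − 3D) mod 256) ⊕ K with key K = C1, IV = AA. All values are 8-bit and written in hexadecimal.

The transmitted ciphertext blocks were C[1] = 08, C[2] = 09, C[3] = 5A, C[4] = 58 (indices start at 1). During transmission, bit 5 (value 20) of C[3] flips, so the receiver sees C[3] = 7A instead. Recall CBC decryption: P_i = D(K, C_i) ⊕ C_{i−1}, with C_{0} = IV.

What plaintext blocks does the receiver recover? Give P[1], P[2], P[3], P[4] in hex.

P[1] = A0, P[2] = 05, P[3] = F5, P[4] = A0

Only C[3] changed, to 7A. In CBC, a change in C_i garbles P_i and flips the same bit in P_{i+1}. Decrypting the received ciphertext:
P[1]: D(K, 08) = 0A; 0A ⊕ AA = A0.
P[2]: D(K, 09) = 0D; 0D ⊕ 08 = 05.
P[3]: D(K, 7A) = FC; FC ⊕ 09 = F5.
P[4]: D(K, 58) = DA; DA ⊕ 7A = A0.
Blocks that differ from the original plaintext: P[3], P[4].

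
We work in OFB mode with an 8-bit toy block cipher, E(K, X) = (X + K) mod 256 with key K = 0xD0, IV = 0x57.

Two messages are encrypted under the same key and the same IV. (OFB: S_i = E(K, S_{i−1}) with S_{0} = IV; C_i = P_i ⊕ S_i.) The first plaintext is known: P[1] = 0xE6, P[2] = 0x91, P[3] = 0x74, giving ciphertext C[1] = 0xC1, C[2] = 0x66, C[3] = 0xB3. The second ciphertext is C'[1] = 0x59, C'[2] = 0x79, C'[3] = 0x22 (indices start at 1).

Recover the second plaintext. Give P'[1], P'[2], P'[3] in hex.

In OFB with a reused IV, both messages share the same keystream S_i, so C_i ⊕ C'_i = P_i ⊕ P'_i and thus P'_i = P_i ⊕ C_i ⊕ C'_i.
P'[1]: 0xE6 ⊕ 0xC1 ⊕ 0x59 = 0x7E.
P'[2]: 0x91 ⊕ 0x66 ⊕ 0x79 = 0x8E.
P'[3]: 0x74 ⊕ 0xB3 ⊕ 0x22 = 0xE5.

P'[1] = 0x7E, P'[2] = 0x8E, P'[3] = 0xE5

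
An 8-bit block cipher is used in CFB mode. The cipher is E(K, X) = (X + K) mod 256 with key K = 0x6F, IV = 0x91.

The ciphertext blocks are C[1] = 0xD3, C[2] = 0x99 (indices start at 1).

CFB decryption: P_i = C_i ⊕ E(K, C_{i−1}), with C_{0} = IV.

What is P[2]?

P[2] = 0xDB

P[2]: E(K, 0xD3) = 0x42; 0x99 ⊕ 0x42 = 0xDB.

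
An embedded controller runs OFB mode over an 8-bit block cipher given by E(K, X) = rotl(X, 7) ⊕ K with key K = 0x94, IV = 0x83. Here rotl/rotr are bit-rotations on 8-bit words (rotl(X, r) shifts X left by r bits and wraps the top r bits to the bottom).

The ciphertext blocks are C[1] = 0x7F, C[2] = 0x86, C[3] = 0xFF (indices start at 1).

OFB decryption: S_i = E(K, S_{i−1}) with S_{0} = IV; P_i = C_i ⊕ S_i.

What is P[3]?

P[3] = 0x74

P[1]: S = E(K, 0x83) = 0x55; 0x7F ⊕ 0x55 = 0x2A.
P[2]: S = E(K, 0x55) = 0x3E; 0x86 ⊕ 0x3E = 0xB8.
P[3]: S = E(K, 0x3E) = 0x8B; 0xFF ⊕ 0x8B = 0x74.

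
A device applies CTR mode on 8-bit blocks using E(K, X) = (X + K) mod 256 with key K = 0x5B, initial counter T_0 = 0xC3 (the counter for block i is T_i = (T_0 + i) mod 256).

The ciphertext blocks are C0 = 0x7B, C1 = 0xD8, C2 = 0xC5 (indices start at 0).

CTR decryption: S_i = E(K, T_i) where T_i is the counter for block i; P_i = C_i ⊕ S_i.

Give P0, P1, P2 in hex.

P0: T = 0xC3, S = E(K, T) = 0x1E; 0x7B ⊕ 0x1E = 0x65.
P1: T = 0xC4, S = E(K, T) = 0x1F; 0xD8 ⊕ 0x1F = 0xC7.
P2: T = 0xC5, S = E(K, T) = 0x20; 0xC5 ⊕ 0x20 = 0xE5.

P0 = 0x65, P1 = 0xC7, P2 = 0xE5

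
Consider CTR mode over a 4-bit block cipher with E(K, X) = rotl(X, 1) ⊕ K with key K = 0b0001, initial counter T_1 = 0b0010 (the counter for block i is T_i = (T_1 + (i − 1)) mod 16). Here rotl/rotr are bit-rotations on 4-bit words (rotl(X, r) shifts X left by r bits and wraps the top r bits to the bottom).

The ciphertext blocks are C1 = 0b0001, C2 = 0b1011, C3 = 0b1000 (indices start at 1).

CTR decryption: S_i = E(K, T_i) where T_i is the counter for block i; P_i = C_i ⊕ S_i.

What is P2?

P2 = 0b1100

P2: T = 0b0011, S = E(K, T) = 0b0111; 0b1011 ⊕ 0b0111 = 0b1100.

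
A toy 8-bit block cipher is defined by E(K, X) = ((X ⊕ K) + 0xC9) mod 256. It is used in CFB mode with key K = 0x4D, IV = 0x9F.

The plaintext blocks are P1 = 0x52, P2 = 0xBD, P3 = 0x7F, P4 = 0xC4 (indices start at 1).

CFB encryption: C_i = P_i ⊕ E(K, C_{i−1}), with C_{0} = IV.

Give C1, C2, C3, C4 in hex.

C1: E(K, 0x9F) = 0x9B; 0x52 ⊕ 0x9B = 0xC9.
C2: E(K, 0xC9) = 0x4D; 0xBD ⊕ 0x4D = 0xF0.
C3: E(K, 0xF0) = 0x86; 0x7F ⊕ 0x86 = 0xF9.
C4: E(K, 0xF9) = 0x7D; 0xC4 ⊕ 0x7D = 0xB9.

C1 = 0xC9, C2 = 0xF0, C3 = 0xF9, C4 = 0xB9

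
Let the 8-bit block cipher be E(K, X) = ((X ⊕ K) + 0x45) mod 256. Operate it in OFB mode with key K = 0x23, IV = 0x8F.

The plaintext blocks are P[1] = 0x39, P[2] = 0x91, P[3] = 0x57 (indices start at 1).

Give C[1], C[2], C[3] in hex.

C[1] = 0xC8, C[2] = 0x86, C[3] = 0x2E

OFB encryption: S_i = E(K, S_{i−1}) with S_{0} = IV; C_i = P_i ⊕ S_i.
C[1]: S = E(K, 0x8F) = 0xF1; 0x39 ⊕ 0xF1 = 0xC8.
C[2]: S = E(K, 0xF1) = 0x17; 0x91 ⊕ 0x17 = 0x86.
C[3]: S = E(K, 0x17) = 0x79; 0x57 ⊕ 0x79 = 0x2E.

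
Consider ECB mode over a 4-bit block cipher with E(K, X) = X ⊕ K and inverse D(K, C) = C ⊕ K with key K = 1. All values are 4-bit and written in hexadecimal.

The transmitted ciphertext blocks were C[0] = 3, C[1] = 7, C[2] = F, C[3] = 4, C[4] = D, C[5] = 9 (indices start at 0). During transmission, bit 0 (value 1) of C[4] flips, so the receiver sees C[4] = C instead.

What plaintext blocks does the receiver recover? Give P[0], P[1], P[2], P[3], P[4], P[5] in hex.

ECB decryption: P_i = D(K, C_i).
Only C[4] changed, to C. In ECB, a change in C_i affects only P_i. Decrypting the received ciphertext:
P[0]: D(K, 3) = 2.
P[1]: D(K, 7) = 6.
P[2]: D(K, F) = E.
P[3]: D(K, 4) = 5.
P[4]: D(K, C) = D.
P[5]: D(K, 9) = 8.
Blocks that differ from the original plaintext: P[4].

P[0] = 2, P[1] = 6, P[2] = E, P[3] = 5, P[4] = D, P[5] = 8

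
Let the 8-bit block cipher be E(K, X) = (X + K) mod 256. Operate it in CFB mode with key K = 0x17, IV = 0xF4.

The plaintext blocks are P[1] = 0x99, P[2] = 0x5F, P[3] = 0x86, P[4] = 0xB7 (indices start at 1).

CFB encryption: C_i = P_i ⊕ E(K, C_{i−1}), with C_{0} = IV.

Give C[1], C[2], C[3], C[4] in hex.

C[1] = 0x92, C[2] = 0xF6, C[3] = 0x8B, C[4] = 0x15

C[1]: E(K, 0xF4) = 0x0B; 0x99 ⊕ 0x0B = 0x92.
C[2]: E(K, 0x92) = 0xA9; 0x5F ⊕ 0xA9 = 0xF6.
C[3]: E(K, 0xF6) = 0x0D; 0x86 ⊕ 0x0D = 0x8B.
C[4]: E(K, 0x8B) = 0xA2; 0xB7 ⊕ 0xA2 = 0x15.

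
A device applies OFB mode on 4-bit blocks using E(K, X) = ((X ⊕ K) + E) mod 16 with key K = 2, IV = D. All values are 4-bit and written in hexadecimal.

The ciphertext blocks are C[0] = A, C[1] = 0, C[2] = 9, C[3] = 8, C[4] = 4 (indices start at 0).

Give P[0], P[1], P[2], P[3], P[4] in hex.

OFB decryption: S_i = E(K, S_{i−1}) with S_{−1} = IV; P_i = C_i ⊕ S_i.
P[0]: S = E(K, D) = D; A ⊕ D = 7.
P[1]: S = E(K, D) = D; 0 ⊕ D = D.
P[2]: S = E(K, D) = D; 9 ⊕ D = 4.
P[3]: S = E(K, D) = D; 8 ⊕ D = 5.
P[4]: S = E(K, D) = D; 4 ⊕ D = 9.

P[0] = 7, P[1] = D, P[2] = 4, P[3] = 5, P[4] = 9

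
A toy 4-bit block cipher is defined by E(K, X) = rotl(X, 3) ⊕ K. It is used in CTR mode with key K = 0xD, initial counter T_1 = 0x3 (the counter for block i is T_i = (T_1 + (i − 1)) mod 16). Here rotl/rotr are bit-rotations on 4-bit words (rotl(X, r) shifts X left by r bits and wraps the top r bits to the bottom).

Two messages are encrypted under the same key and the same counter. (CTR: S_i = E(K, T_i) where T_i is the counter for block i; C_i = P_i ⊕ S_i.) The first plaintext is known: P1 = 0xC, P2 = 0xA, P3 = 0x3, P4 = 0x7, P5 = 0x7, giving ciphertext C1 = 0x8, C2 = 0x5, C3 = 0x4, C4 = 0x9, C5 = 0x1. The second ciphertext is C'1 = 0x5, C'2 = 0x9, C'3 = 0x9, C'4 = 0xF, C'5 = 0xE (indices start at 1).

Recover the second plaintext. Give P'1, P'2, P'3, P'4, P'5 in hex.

P'1 = 0x1, P'2 = 0x6, P'3 = 0xE, P'4 = 0x1, P'5 = 0x8

In CTR with a reused counter, both messages share the same keystream S_i, so C_i ⊕ C'_i = P_i ⊕ P'_i and thus P'_i = P_i ⊕ C_i ⊕ C'_i.
P'1: 0xC ⊕ 0x8 ⊕ 0x5 = 0x1.
P'2: 0xA ⊕ 0x5 ⊕ 0x9 = 0x6.
P'3: 0x3 ⊕ 0x4 ⊕ 0x9 = 0xE.
P'4: 0x7 ⊕ 0x9 ⊕ 0xF = 0x1.
P'5: 0x7 ⊕ 0x1 ⊕ 0xE = 0x8.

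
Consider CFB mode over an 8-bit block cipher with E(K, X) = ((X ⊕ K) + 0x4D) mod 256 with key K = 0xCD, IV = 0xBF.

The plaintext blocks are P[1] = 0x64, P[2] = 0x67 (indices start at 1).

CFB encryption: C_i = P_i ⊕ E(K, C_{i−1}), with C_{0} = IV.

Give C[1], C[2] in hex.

C[1] = 0xDB, C[2] = 0x04

C[1]: E(K, 0xBF) = 0xBF; 0x64 ⊕ 0xBF = 0xDB.
C[2]: E(K, 0xDB) = 0x63; 0x67 ⊕ 0x63 = 0x04.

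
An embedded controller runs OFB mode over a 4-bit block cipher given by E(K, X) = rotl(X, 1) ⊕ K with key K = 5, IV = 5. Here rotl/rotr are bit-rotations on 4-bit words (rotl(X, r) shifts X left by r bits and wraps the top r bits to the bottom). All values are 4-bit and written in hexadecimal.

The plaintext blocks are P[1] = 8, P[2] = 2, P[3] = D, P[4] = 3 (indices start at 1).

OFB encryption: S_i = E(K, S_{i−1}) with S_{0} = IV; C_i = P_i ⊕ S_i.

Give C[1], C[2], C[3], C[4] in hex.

C[1]: S = E(K, 5) = F; 8 ⊕ F = 7.
C[2]: S = E(K, F) = A; 2 ⊕ A = 8.
C[3]: S = E(K, A) = 0; D ⊕ 0 = D.
C[4]: S = E(K, 0) = 5; 3 ⊕ 5 = 6.

C[1] = 7, C[2] = 8, C[3] = D, C[4] = 6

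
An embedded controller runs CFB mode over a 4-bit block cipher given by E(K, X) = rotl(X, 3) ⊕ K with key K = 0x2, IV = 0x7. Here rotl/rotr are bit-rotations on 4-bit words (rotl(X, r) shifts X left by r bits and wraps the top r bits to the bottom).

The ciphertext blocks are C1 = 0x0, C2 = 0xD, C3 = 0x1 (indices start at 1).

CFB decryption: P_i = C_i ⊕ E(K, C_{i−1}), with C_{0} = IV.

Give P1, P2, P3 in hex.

P1: E(K, 0x7) = 0x9; 0x0 ⊕ 0x9 = 0x9.
P2: E(K, 0x0) = 0x2; 0xD ⊕ 0x2 = 0xF.
P3: E(K, 0xD) = 0xC; 0x1 ⊕ 0xC = 0xD.

P1 = 0x9, P2 = 0xF, P3 = 0xD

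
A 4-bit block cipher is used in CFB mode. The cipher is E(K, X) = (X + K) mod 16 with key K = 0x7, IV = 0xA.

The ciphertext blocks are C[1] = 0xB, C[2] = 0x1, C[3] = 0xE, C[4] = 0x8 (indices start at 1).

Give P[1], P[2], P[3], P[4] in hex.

CFB decryption: P_i = C_i ⊕ E(K, C_{i−1}), with C_{0} = IV.
P[1]: E(K, 0xA) = 0x1; 0xB ⊕ 0x1 = 0xA.
P[2]: E(K, 0xB) = 0x2; 0x1 ⊕ 0x2 = 0x3.
P[3]: E(K, 0x1) = 0x8; 0xE ⊕ 0x8 = 0x6.
P[4]: E(K, 0xE) = 0x5; 0x8 ⊕ 0x5 = 0xD.

P[1] = 0xA, P[2] = 0x3, P[3] = 0x6, P[4] = 0xD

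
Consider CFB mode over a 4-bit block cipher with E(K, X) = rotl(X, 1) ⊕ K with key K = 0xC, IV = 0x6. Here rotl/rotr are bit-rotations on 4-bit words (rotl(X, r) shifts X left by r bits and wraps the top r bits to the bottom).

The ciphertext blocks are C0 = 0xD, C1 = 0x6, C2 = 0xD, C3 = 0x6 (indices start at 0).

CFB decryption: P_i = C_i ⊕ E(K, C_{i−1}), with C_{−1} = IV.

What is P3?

P3 = 0x1

P3: E(K, 0xD) = 0x7; 0x6 ⊕ 0x7 = 0x1.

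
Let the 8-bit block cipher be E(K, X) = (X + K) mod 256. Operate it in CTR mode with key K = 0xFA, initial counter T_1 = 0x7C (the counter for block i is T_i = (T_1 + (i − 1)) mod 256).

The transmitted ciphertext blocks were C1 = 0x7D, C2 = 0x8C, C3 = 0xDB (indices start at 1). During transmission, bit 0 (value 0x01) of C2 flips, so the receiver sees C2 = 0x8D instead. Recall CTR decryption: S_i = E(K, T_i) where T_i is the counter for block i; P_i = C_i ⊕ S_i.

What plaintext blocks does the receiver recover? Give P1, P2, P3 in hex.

Only C2 changed, to 0x8D. In CTR, a change in C_i flips the same bit in P_i only; the keystream is unaffected. Decrypting the received ciphertext:
P1: T = 0x7C, S = E(K, T) = 0x76; 0x7D ⊕ 0x76 = 0x0B.
P2: T = 0x7D, S = E(K, T) = 0x77; 0x8D ⊕ 0x77 = 0xFA.
P3: T = 0x7E, S = E(K, T) = 0x78; 0xDB ⊕ 0x78 = 0xA3.
Blocks that differ from the original plaintext: P2.

P1 = 0x0B, P2 = 0xFA, P3 = 0xA3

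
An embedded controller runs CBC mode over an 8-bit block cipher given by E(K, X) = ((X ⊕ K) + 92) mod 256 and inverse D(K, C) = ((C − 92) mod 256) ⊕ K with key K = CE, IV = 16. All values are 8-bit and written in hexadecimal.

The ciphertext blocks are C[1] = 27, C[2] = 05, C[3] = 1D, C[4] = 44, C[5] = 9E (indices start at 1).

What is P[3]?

P[3] = 40

CBC decryption: P_i = D(K, C_i) ⊕ C_{i−1}, with C_{0} = IV.
P[3]: D(K, 1D) = 45; 45 ⊕ 05 = 40.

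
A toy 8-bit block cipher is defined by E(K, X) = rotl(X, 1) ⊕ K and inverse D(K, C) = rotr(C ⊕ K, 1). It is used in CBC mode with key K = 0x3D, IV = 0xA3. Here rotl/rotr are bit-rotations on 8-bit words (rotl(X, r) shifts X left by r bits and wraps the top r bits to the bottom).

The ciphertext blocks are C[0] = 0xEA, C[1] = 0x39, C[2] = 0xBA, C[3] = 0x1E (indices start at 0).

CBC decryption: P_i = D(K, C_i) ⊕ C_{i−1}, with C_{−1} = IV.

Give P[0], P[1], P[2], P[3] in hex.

P[0]: D(K, 0xEA) = 0xEB; 0xEB ⊕ 0xA3 = 0x48.
P[1]: D(K, 0x39) = 0x02; 0x02 ⊕ 0xEA = 0xE8.
P[2]: D(K, 0xBA) = 0xC3; 0xC3 ⊕ 0x39 = 0xFA.
P[3]: D(K, 0x1E) = 0x91; 0x91 ⊕ 0xBA = 0x2B.

P[0] = 0x48, P[1] = 0xE8, P[2] = 0xFA, P[3] = 0x2B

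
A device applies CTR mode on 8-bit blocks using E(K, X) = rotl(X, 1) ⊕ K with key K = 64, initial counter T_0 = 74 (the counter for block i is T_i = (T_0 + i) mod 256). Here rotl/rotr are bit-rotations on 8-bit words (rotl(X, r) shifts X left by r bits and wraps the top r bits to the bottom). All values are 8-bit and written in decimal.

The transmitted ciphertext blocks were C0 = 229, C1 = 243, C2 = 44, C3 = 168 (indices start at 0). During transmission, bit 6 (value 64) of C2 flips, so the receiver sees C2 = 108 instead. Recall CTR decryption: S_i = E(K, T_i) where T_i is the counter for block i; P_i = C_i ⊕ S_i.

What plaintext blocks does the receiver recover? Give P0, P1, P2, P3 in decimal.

P0 = 49, P1 = 37, P2 = 180, P3 = 114

Only C2 changed, to 108. In CTR, a change in C_i flips the same bit in P_i only; the keystream is unaffected. Decrypting the received ciphertext:
P0: T = 74, S = E(K, T) = 212; 229 ⊕ 212 = 49.
P1: T = 75, S = E(K, T) = 214; 243 ⊕ 214 = 37.
P2: T = 76, S = E(K, T) = 216; 108 ⊕ 216 = 180.
P3: T = 77, S = E(K, T) = 218; 168 ⊕ 218 = 114.
Blocks that differ from the original plaintext: P2.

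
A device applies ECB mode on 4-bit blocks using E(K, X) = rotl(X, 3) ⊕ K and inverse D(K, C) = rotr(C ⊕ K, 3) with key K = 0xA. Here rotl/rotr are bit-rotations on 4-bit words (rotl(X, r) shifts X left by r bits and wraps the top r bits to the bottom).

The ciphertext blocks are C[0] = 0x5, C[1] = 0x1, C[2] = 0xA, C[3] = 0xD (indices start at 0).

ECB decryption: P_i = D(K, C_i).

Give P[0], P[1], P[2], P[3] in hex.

P[0] = 0xF, P[1] = 0x7, P[2] = 0x0, P[3] = 0xE

P[0]: D(K, 0x5) = 0xF.
P[1]: D(K, 0x1) = 0x7.
P[2]: D(K, 0xA) = 0x0.
P[3]: D(K, 0xD) = 0xE.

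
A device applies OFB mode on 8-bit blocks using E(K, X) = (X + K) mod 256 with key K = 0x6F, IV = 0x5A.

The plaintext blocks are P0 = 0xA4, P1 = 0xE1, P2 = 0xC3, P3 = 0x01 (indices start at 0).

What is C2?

OFB encryption: S_i = E(K, S_{i−1}) with S_{−1} = IV; C_i = P_i ⊕ S_i.
C0: S = E(K, 0x5A) = 0xC9; 0xA4 ⊕ 0xC9 = 0x6D.
C1: S = E(K, 0xC9) = 0x38; 0xE1 ⊕ 0x38 = 0xD9.
C2: S = E(K, 0x38) = 0xA7; 0xC3 ⊕ 0xA7 = 0x64.

C2 = 0x64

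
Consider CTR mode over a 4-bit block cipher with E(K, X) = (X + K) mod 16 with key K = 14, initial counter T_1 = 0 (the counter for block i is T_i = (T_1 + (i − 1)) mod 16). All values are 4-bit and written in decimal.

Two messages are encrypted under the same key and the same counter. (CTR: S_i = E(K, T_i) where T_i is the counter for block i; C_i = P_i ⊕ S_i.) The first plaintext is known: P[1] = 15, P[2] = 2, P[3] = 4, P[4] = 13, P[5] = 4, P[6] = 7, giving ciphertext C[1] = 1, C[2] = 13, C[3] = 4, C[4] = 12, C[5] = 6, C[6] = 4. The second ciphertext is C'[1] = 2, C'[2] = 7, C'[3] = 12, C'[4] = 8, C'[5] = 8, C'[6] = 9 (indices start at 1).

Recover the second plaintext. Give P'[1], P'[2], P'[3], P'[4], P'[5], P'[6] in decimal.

P'[1] = 12, P'[2] = 8, P'[3] = 12, P'[4] = 9, P'[5] = 10, P'[6] = 10

In CTR with a reused counter, both messages share the same keystream S_i, so C_i ⊕ C'_i = P_i ⊕ P'_i and thus P'_i = P_i ⊕ C_i ⊕ C'_i.
P'[1]: 15 ⊕ 1 ⊕ 2 = 12.
P'[2]: 2 ⊕ 13 ⊕ 7 = 8.
P'[3]: 4 ⊕ 4 ⊕ 12 = 12.
P'[4]: 13 ⊕ 12 ⊕ 8 = 9.
P'[5]: 4 ⊕ 6 ⊕ 8 = 10.
P'[6]: 7 ⊕ 4 ⊕ 9 = 10.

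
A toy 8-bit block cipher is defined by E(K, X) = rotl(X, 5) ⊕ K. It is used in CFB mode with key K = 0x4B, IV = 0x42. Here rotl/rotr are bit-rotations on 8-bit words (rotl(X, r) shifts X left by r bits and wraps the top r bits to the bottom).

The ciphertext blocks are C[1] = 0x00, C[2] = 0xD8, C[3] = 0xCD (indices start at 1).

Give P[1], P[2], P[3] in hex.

P[1] = 0x03, P[2] = 0x93, P[3] = 0x9D

CFB decryption: P_i = C_i ⊕ E(K, C_{i−1}), with C_{0} = IV.
P[1]: E(K, 0x42) = 0x03; 0x00 ⊕ 0x03 = 0x03.
P[2]: E(K, 0x00) = 0x4B; 0xD8 ⊕ 0x4B = 0x93.
P[3]: E(K, 0xD8) = 0x50; 0xCD ⊕ 0x50 = 0x9D.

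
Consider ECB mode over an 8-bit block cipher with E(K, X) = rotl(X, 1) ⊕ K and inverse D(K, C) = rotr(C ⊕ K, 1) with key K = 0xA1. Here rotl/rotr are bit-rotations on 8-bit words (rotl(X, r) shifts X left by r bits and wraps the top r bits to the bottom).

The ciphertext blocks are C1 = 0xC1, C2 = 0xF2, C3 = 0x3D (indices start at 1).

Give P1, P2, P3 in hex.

ECB decryption: P_i = D(K, C_i).
P1: D(K, 0xC1) = 0x30.
P2: D(K, 0xF2) = 0xA9.
P3: D(K, 0x3D) = 0x4E.

P1 = 0x30, P2 = 0xA9, P3 = 0x4E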